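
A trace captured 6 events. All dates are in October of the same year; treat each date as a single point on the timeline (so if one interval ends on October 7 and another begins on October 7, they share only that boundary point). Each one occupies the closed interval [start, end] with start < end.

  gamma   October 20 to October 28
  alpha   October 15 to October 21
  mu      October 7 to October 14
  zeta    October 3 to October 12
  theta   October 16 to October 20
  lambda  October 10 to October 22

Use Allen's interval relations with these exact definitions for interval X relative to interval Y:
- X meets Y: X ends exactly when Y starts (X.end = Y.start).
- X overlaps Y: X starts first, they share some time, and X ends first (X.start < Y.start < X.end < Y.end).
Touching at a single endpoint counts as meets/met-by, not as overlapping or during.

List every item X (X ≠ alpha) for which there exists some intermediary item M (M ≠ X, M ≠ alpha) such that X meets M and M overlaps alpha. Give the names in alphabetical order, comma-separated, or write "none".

Target alpha = [October 15, October 21].
Intermediaries M with M overlaps alpha: none.
Union: none.

none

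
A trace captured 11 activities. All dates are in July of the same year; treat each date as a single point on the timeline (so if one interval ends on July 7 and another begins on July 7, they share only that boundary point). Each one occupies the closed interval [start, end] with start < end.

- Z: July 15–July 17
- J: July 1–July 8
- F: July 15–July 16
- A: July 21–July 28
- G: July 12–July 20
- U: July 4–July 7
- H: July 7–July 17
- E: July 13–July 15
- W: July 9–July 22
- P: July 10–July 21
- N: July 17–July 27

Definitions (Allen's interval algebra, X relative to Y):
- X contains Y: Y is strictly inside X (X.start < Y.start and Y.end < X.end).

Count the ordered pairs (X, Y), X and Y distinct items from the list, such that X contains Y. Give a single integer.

15

Checking all 110 ordered pairs for relation 'contains'; matching pairs in alphabetical order:
(G, E): G contains E ✓
(G, F): G contains F ✓
(G, Z): G contains Z ✓
(H, E): H contains E ✓
(H, F): H contains F ✓
(J, U): J contains U ✓
(P, E): P contains E ✓
(P, F): P contains F ✓
(P, G): P contains G ✓
(P, Z): P contains Z ✓
(W, E): W contains E ✓
(W, F): W contains F ✓
(W, G): W contains G ✓
(W, P): W contains P ✓
(W, Z): W contains Z ✓
Count: 15.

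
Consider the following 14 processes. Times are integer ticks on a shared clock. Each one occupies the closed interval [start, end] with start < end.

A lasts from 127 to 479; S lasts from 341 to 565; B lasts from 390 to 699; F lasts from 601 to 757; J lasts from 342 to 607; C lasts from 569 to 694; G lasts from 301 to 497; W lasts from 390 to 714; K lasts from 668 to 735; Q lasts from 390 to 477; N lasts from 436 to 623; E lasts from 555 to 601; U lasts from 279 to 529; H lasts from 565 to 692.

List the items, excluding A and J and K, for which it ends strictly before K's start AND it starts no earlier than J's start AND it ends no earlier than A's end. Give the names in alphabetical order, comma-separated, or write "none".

E, N

Conditions: its end is strictly before K's start (X.end < 668) AND its start is no earlier than J's start (X.start >= 342) AND its end is no earlier than A's end (X.end >= 479).
B: end 699 < 668? ✗; start 390 >= 342? ✓; end 699 >= 479? ✓ → no.
C: end 694 < 668? ✗; start 569 >= 342? ✓; end 694 >= 479? ✓ → no.
E: end 601 < 668? ✓; start 555 >= 342? ✓; end 601 >= 479? ✓ → yes.
F: end 757 < 668? ✗; start 601 >= 342? ✓; end 757 >= 479? ✓ → no.
G: end 497 < 668? ✓; start 301 >= 342? ✗; end 497 >= 479? ✓ → no.
H: end 692 < 668? ✗; start 565 >= 342? ✓; end 692 >= 479? ✓ → no.
N: end 623 < 668? ✓; start 436 >= 342? ✓; end 623 >= 479? ✓ → yes.
Q: end 477 < 668? ✓; start 390 >= 342? ✓; end 477 >= 479? ✗ → no.
S: end 565 < 668? ✓; start 341 >= 342? ✗; end 565 >= 479? ✓ → no.
U: end 529 < 668? ✓; start 279 >= 342? ✗; end 529 >= 479? ✓ → no.
W: end 714 < 668? ✗; start 390 >= 342? ✓; end 714 >= 479? ✓ → no.
Result: E, N.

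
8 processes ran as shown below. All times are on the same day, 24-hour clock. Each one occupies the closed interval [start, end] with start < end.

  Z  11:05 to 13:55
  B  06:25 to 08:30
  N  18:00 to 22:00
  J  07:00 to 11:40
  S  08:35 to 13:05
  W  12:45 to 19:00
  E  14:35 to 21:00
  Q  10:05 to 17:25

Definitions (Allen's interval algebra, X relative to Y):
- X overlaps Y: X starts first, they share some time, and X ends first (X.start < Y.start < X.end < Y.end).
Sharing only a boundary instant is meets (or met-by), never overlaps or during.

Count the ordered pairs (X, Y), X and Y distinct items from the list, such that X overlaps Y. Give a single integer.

13

Checking all 56 ordered pairs for relation 'overlaps'; matching pairs in alphabetical order:
(B, J): B overlaps J ✓
(E, N): E overlaps N ✓
(J, Q): J overlaps Q ✓
(J, S): J overlaps S ✓
(J, Z): J overlaps Z ✓
(Q, E): Q overlaps E ✓
(Q, W): Q overlaps W ✓
(S, Q): S overlaps Q ✓
(S, W): S overlaps W ✓
(S, Z): S overlaps Z ✓
(W, E): W overlaps E ✓
(W, N): W overlaps N ✓
(Z, W): Z overlaps W ✓
Count: 13.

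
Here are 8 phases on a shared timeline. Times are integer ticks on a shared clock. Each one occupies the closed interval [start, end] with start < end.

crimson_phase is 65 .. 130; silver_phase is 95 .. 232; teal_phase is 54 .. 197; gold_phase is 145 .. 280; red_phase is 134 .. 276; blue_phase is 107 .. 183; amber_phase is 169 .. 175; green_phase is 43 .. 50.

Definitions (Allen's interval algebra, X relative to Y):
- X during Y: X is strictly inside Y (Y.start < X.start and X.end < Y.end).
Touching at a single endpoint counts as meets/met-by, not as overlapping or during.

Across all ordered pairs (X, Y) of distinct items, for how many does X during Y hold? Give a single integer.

8

Checking all 56 ordered pairs for relation 'during'; matching pairs in alphabetical order:
(amber_phase, blue_phase): amber_phase during blue_phase ✓
(amber_phase, gold_phase): amber_phase during gold_phase ✓
(amber_phase, red_phase): amber_phase during red_phase ✓
(amber_phase, silver_phase): amber_phase during silver_phase ✓
(amber_phase, teal_phase): amber_phase during teal_phase ✓
(blue_phase, silver_phase): blue_phase during silver_phase ✓
(blue_phase, teal_phase): blue_phase during teal_phase ✓
(crimson_phase, teal_phase): crimson_phase during teal_phase ✓
Count: 8.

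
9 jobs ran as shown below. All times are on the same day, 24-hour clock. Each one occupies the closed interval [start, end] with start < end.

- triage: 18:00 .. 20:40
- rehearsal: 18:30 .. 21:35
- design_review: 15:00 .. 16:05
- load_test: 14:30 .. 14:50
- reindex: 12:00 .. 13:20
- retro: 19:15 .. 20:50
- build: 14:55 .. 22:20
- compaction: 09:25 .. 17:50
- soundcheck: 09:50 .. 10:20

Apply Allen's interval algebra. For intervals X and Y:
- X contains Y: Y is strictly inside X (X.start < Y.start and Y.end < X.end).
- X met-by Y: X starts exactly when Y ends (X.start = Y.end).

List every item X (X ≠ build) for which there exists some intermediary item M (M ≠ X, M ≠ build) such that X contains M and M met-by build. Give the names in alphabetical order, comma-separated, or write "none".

Target build = [14:55, 22:20].
Intermediaries M with M met-by build: none.
Union: none.

none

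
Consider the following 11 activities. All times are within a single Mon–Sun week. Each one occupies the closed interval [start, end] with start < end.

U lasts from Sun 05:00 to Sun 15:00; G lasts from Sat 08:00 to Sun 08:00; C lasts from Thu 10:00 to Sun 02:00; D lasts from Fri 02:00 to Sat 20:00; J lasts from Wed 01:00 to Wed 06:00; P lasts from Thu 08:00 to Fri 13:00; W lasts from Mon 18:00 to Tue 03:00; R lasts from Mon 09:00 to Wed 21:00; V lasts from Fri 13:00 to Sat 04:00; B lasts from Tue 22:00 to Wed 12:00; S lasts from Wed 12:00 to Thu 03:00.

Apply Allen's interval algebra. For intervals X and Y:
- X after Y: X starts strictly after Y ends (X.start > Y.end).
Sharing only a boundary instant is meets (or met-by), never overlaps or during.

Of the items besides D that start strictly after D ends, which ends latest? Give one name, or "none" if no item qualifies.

U

Target D = [Fri 02:00, Sat 20:00].
B [Tue 22:00, Wed 12:00] → before → excluded.
C [Thu 10:00, Sun 02:00] → contains → excluded.
G [Sat 08:00, Sun 08:00] → overlapped-by → excluded.
J [Wed 01:00, Wed 06:00] → before → excluded.
P [Thu 08:00, Fri 13:00] → overlaps → excluded.
R [Mon 09:00, Wed 21:00] → before → excluded.
S [Wed 12:00, Thu 03:00] → before → excluded.
U [Sun 05:00, Sun 15:00] → after → candidate.
V [Fri 13:00, Sat 04:00] → during → excluded.
W [Mon 18:00, Tue 03:00] → before → excluded.
Among candidates, latest end is Sun 15:00 → U.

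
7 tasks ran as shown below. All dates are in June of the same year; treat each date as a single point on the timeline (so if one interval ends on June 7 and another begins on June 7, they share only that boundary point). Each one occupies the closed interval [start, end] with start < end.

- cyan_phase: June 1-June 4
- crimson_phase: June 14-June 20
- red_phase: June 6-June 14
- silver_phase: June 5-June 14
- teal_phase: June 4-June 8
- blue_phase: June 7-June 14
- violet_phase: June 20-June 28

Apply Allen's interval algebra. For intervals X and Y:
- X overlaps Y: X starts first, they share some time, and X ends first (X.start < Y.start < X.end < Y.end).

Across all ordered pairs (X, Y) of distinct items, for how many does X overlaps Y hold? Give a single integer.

Checking all 42 ordered pairs for relation 'overlaps'; matching pairs in alphabetical order:
(teal_phase, blue_phase): teal_phase overlaps blue_phase ✓
(teal_phase, red_phase): teal_phase overlaps red_phase ✓
(teal_phase, silver_phase): teal_phase overlaps silver_phase ✓
Count: 3.

3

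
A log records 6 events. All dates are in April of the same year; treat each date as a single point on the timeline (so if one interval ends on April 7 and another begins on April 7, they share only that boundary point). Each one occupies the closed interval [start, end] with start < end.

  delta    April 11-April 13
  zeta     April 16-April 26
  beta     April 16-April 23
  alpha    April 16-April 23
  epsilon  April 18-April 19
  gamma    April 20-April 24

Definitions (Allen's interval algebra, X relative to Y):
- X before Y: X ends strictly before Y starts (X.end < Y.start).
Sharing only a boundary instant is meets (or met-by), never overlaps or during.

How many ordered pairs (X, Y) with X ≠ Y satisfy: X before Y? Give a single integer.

6

Checking all 30 ordered pairs for relation 'before'; matching pairs in alphabetical order:
(delta, alpha): delta before alpha ✓
(delta, beta): delta before beta ✓
(delta, epsilon): delta before epsilon ✓
(delta, gamma): delta before gamma ✓
(delta, zeta): delta before zeta ✓
(epsilon, gamma): epsilon before gamma ✓
Count: 6.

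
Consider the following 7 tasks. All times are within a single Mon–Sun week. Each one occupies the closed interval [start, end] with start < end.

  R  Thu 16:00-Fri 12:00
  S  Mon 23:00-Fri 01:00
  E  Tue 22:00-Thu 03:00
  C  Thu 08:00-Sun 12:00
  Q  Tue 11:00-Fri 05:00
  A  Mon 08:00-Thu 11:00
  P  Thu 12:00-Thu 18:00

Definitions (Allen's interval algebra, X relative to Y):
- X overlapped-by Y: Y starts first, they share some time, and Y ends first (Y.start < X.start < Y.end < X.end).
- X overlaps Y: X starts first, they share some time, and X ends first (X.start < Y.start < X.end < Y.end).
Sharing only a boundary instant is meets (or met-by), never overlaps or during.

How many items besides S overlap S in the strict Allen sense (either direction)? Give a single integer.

Target S = [Mon 23:00, Fri 01:00].
A [Mon 08:00, Thu 11:00] → overlaps → counts.
C [Thu 08:00, Sun 12:00] → overlapped-by → counts.
E [Tue 22:00, Thu 03:00] → during → no.
P [Thu 12:00, Thu 18:00] → during → no.
Q [Tue 11:00, Fri 05:00] → overlapped-by → counts.
R [Thu 16:00, Fri 12:00] → overlapped-by → counts.
Total: 4.

4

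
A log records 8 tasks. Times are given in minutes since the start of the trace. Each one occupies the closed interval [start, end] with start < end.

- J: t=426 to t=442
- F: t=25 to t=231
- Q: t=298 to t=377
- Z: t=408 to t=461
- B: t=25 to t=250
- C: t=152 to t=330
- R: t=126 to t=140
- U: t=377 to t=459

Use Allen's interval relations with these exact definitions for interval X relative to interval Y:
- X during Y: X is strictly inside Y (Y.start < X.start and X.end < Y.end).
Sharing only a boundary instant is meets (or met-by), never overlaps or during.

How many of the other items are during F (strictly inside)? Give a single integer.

1

Target F = [t=25, t=231].
B [t=25, t=250] → started-by → no.
C [t=152, t=330] → overlapped-by → no.
J [t=426, t=442] → after → no.
Q [t=298, t=377] → after → no.
R [t=126, t=140] → during → counts.
U [t=377, t=459] → after → no.
Z [t=408, t=461] → after → no.
Total: 1.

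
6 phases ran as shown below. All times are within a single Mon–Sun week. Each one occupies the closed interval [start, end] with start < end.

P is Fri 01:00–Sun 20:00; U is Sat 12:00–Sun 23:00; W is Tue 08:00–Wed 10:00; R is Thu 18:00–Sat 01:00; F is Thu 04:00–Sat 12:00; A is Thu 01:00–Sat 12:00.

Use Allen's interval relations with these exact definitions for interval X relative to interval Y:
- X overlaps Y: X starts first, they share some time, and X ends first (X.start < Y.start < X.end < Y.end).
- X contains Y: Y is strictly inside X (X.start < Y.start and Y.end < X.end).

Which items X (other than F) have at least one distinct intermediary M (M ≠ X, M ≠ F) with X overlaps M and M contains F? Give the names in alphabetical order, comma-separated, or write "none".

Target F = [Thu 04:00, Sat 12:00].
Intermediaries M with M contains F: none.
Union: none.

none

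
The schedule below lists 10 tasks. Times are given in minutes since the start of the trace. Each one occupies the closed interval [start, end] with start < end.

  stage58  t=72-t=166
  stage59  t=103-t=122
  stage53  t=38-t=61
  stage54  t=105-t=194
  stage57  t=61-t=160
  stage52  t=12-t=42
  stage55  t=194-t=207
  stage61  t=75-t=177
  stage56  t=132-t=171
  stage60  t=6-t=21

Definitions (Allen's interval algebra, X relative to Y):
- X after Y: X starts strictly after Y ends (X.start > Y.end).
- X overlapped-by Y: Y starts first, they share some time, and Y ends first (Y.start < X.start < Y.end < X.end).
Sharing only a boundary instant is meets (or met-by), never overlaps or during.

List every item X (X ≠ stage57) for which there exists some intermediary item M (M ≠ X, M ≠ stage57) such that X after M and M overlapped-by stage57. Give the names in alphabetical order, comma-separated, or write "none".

Target stage57 = [t=61, t=160].
Intermediaries M with M overlapped-by stage57: stage54, stage56, stage58, stage61.
Via stage54 — items with X after stage54: none.
Via stage56 — items with X after stage56: stage55.
Via stage58 — items with X after stage58: stage55.
Via stage61 — items with X after stage61: stage55.
Union: stage55.

stage55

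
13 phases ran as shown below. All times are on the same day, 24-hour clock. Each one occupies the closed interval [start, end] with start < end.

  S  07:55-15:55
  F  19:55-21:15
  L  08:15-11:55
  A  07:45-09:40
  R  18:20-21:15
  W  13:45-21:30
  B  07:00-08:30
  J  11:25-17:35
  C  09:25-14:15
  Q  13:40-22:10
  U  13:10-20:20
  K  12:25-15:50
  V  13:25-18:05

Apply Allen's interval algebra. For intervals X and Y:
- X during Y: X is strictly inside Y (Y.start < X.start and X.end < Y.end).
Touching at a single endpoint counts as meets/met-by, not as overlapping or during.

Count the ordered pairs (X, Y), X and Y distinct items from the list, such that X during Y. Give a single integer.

Checking all 156 ordered pairs for relation 'during'; matching pairs in alphabetical order:
(C, S): C during S ✓
(F, Q): F during Q ✓
(F, W): F during W ✓
(K, J): K during J ✓
(K, S): K during S ✓
(L, S): L during S ✓
(R, Q): R during Q ✓
(R, W): R during W ✓
(V, U): V during U ✓
(W, Q): W during Q ✓
Count: 10.

10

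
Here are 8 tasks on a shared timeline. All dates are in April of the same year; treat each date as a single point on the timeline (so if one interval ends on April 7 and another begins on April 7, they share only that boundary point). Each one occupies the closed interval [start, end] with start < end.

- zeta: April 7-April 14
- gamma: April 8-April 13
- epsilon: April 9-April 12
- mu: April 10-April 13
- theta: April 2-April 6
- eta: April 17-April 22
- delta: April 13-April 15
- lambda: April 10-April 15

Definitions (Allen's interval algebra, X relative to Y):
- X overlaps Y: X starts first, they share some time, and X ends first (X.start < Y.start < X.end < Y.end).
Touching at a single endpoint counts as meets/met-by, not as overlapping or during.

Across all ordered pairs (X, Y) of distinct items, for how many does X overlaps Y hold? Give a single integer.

Checking all 56 ordered pairs for relation 'overlaps'; matching pairs in alphabetical order:
(epsilon, lambda): epsilon overlaps lambda ✓
(epsilon, mu): epsilon overlaps mu ✓
(gamma, lambda): gamma overlaps lambda ✓
(zeta, delta): zeta overlaps delta ✓
(zeta, lambda): zeta overlaps lambda ✓
Count: 5.

5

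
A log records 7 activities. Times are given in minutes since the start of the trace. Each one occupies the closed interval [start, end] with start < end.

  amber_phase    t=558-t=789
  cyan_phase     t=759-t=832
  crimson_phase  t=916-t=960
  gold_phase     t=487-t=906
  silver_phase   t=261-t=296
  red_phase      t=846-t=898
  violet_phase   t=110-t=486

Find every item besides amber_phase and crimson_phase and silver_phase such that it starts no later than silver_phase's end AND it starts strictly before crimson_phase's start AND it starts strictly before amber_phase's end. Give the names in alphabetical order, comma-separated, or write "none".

violet_phase

Conditions: its start is no later than silver_phase's end (X.start <= t=296) AND its start is strictly before crimson_phase's start (X.start < t=916) AND its start is strictly before amber_phase's end (X.start < t=789).
cyan_phase: start t=759 <= t=296? ✗; start t=759 < t=916? ✓; start t=759 < t=789? ✓ → no.
gold_phase: start t=487 <= t=296? ✗; start t=487 < t=916? ✓; start t=487 < t=789? ✓ → no.
red_phase: start t=846 <= t=296? ✗; start t=846 < t=916? ✓; start t=846 < t=789? ✗ → no.
violet_phase: start t=110 <= t=296? ✓; start t=110 < t=916? ✓; start t=110 < t=789? ✓ → yes.
Result: violet_phase.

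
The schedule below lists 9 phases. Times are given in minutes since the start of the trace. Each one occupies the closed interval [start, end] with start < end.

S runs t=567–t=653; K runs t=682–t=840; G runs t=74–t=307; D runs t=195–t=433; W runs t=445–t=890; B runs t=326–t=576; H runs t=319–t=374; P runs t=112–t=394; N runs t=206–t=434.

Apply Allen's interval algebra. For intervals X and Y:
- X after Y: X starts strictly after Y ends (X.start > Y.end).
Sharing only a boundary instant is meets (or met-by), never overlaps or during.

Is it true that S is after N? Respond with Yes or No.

S = [t=567, t=653], N = [t=206, t=434].
Actual relation of S to N: after.
Asked whether 'after' holds → Yes.

Yes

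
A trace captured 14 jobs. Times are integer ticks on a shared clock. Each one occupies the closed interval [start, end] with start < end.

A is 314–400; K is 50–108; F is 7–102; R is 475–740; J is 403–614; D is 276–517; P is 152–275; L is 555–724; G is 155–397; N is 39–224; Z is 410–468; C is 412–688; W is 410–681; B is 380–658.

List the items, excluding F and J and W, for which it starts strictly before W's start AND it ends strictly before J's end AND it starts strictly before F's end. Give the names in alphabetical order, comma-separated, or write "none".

Conditions: its start is strictly before W's start (X.start < 410) AND its end is strictly before J's end (X.end < 614) AND its start is strictly before F's end (X.start < 102).
A: start 314 < 410? ✓; end 400 < 614? ✓; start 314 < 102? ✗ → no.
B: start 380 < 410? ✓; end 658 < 614? ✗; start 380 < 102? ✗ → no.
C: start 412 < 410? ✗; end 688 < 614? ✗; start 412 < 102? ✗ → no.
D: start 276 < 410? ✓; end 517 < 614? ✓; start 276 < 102? ✗ → no.
G: start 155 < 410? ✓; end 397 < 614? ✓; start 155 < 102? ✗ → no.
K: start 50 < 410? ✓; end 108 < 614? ✓; start 50 < 102? ✓ → yes.
L: start 555 < 410? ✗; end 724 < 614? ✗; start 555 < 102? ✗ → no.
N: start 39 < 410? ✓; end 224 < 614? ✓; start 39 < 102? ✓ → yes.
P: start 152 < 410? ✓; end 275 < 614? ✓; start 152 < 102? ✗ → no.
R: start 475 < 410? ✗; end 740 < 614? ✗; start 475 < 102? ✗ → no.
Z: start 410 < 410? ✗; end 468 < 614? ✓; start 410 < 102? ✗ → no.
Result: K, N.

K, N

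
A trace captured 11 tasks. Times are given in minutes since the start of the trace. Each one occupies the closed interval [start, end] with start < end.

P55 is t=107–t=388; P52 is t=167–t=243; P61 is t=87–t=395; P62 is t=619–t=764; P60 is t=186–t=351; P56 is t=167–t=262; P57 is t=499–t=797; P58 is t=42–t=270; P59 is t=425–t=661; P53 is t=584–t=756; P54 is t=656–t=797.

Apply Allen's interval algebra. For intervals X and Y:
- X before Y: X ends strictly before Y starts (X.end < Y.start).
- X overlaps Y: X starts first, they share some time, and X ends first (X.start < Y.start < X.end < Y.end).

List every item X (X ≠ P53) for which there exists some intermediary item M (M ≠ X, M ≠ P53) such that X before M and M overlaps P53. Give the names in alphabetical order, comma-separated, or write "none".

P52, P55, P56, P58, P60, P61

Target P53 = [t=584, t=756].
Intermediaries M with M overlaps P53: P59.
Via P59 — items with X before P59: P52, P55, P56, P58, P60, P61.
Union: P52, P55, P56, P58, P60, P61.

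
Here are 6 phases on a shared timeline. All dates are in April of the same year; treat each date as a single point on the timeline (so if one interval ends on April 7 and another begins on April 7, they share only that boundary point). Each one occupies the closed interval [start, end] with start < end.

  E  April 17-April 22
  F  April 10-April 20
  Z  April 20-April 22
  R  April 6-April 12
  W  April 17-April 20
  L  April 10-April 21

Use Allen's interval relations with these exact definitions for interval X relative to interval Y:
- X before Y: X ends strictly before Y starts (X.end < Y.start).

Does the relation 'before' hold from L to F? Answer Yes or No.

L = [April 10, April 21], F = [April 10, April 20].
Actual relation of L to F: started-by.
Asked whether 'before' holds → No.

No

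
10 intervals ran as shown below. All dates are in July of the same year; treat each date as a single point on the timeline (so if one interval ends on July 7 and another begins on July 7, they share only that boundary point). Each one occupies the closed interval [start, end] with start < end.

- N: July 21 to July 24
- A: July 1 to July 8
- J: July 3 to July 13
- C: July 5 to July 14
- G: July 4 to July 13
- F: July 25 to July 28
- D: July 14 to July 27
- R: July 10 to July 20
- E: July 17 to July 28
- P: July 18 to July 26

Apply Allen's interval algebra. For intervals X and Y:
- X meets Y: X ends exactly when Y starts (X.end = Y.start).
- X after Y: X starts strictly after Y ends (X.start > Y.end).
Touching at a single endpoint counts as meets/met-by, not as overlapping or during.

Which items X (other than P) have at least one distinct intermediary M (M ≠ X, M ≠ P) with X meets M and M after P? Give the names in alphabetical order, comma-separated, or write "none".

none

Target P = [July 18, July 26].
Intermediaries M with M after P: none.
Union: none.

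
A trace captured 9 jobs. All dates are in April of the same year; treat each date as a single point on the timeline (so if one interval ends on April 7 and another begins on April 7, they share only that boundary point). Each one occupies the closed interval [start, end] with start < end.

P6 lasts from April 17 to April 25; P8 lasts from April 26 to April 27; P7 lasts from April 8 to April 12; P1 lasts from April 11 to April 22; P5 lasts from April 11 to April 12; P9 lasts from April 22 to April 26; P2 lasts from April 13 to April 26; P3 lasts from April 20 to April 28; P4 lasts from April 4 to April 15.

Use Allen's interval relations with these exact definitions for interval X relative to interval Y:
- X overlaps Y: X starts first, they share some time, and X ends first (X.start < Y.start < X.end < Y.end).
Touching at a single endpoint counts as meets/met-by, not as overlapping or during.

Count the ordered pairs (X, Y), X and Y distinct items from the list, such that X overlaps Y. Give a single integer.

9

Checking all 72 ordered pairs for relation 'overlaps'; matching pairs in alphabetical order:
(P1, P2): P1 overlaps P2 ✓
(P1, P3): P1 overlaps P3 ✓
(P1, P6): P1 overlaps P6 ✓
(P2, P3): P2 overlaps P3 ✓
(P4, P1): P4 overlaps P1 ✓
(P4, P2): P4 overlaps P2 ✓
(P6, P3): P6 overlaps P3 ✓
(P6, P9): P6 overlaps P9 ✓
(P7, P1): P7 overlaps P1 ✓
Count: 9.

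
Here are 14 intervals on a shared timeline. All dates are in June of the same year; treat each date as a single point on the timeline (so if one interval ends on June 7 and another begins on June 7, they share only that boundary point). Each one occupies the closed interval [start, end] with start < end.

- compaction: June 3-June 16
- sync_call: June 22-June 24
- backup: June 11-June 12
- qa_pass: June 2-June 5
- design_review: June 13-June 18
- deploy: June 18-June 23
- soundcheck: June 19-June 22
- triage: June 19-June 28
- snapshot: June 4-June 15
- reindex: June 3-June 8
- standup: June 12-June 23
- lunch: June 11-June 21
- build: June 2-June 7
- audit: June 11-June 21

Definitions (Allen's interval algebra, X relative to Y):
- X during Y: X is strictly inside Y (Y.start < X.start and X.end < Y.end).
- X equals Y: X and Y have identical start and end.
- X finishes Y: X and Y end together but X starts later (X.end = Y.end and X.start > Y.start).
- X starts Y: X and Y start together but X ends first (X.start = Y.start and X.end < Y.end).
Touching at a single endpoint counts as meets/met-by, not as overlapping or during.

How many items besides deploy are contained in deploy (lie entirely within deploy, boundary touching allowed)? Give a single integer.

Target deploy = [June 18, June 23].
audit [June 11, June 21] → overlaps → no.
backup [June 11, June 12] → before → no.
build [June 2, June 7] → before → no.
compaction [June 3, June 16] → before → no.
design_review [June 13, June 18] → meets → no.
lunch [June 11, June 21] → overlaps → no.
qa_pass [June 2, June 5] → before → no.
reindex [June 3, June 8] → before → no.
snapshot [June 4, June 15] → before → no.
soundcheck [June 19, June 22] → during → counts.
standup [June 12, June 23] → finished-by → no.
sync_call [June 22, June 24] → overlapped-by → no.
triage [June 19, June 28] → overlapped-by → no.
Total: 1.

1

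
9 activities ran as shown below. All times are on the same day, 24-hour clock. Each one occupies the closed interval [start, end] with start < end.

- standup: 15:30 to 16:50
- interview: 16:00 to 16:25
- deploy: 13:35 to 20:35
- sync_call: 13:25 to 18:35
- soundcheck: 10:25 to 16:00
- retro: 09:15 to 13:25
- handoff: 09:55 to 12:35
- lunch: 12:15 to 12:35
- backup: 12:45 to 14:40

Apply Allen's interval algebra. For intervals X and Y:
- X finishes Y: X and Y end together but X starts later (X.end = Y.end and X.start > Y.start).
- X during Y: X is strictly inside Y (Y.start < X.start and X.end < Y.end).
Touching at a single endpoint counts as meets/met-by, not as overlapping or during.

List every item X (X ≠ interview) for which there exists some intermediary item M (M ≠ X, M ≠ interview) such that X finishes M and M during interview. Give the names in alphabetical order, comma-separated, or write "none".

none

Target interview = [16:00, 16:25].
Intermediaries M with M during interview: none.
Union: none.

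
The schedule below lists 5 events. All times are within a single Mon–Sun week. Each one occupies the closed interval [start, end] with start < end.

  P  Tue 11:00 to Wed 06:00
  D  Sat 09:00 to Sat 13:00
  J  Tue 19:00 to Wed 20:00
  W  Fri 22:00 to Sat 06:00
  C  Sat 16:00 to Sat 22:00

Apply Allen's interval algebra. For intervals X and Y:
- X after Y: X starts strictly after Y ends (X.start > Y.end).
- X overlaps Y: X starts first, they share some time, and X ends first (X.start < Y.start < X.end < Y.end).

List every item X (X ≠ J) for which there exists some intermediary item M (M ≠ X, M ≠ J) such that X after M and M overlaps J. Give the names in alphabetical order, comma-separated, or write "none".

Target J = [Tue 19:00, Wed 20:00].
Intermediaries M with M overlaps J: P.
Via P — items with X after P: C, D, W.
Union: C, D, W.

C, D, W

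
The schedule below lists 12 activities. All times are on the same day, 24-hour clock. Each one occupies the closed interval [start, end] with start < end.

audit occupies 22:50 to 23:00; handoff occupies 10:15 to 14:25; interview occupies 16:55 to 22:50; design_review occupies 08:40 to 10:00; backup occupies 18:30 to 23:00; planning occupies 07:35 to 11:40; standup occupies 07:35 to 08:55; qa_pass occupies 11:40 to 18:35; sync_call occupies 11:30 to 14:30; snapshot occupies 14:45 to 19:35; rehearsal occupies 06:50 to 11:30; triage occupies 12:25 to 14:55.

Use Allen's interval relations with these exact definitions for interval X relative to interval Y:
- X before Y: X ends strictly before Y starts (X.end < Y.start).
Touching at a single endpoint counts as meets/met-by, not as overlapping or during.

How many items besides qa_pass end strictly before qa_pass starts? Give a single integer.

3

Target qa_pass = [11:40, 18:35].
audit [22:50, 23:00] → after → no.
backup [18:30, 23:00] → overlapped-by → no.
design_review [08:40, 10:00] → before → counts.
handoff [10:15, 14:25] → overlaps → no.
interview [16:55, 22:50] → overlapped-by → no.
planning [07:35, 11:40] → meets → no.
rehearsal [06:50, 11:30] → before → counts.
snapshot [14:45, 19:35] → overlapped-by → no.
standup [07:35, 08:55] → before → counts.
sync_call [11:30, 14:30] → overlaps → no.
triage [12:25, 14:55] → during → no.
Total: 3.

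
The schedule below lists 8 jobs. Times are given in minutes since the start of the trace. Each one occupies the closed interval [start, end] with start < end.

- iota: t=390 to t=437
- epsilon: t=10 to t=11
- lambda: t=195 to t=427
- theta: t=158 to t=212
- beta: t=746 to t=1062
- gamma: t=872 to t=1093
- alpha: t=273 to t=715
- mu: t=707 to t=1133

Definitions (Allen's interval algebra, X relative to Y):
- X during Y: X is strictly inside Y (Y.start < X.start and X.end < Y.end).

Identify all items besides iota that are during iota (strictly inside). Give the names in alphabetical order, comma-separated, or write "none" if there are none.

Target iota = [t=390, t=437].
alpha [t=273, t=715] → contains → no.
beta [t=746, t=1062] → after → no.
epsilon [t=10, t=11] → before → no.
gamma [t=872, t=1093] → after → no.
lambda [t=195, t=427] → overlaps → no.
mu [t=707, t=1133] → after → no.
theta [t=158, t=212] → before → no.
Result: none.

none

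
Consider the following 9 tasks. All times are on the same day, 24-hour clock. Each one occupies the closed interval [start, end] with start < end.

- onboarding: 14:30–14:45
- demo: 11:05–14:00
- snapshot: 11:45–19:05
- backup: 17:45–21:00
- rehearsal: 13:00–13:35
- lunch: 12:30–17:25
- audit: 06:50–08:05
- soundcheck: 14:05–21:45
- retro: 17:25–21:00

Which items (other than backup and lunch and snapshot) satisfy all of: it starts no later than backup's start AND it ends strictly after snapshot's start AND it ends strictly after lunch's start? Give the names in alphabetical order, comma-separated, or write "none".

demo, onboarding, rehearsal, retro, soundcheck

Conditions: its start is no later than backup's start (X.start <= 17:45) AND its end is strictly after snapshot's start (X.end > 11:45) AND its end is strictly after lunch's start (X.end > 12:30).
audit: start 06:50 <= 17:45? ✓; end 08:05 > 11:45? ✗; end 08:05 > 12:30? ✗ → no.
demo: start 11:05 <= 17:45? ✓; end 14:00 > 11:45? ✓; end 14:00 > 12:30? ✓ → yes.
onboarding: start 14:30 <= 17:45? ✓; end 14:45 > 11:45? ✓; end 14:45 > 12:30? ✓ → yes.
rehearsal: start 13:00 <= 17:45? ✓; end 13:35 > 11:45? ✓; end 13:35 > 12:30? ✓ → yes.
retro: start 17:25 <= 17:45? ✓; end 21:00 > 11:45? ✓; end 21:00 > 12:30? ✓ → yes.
soundcheck: start 14:05 <= 17:45? ✓; end 21:45 > 11:45? ✓; end 21:45 > 12:30? ✓ → yes.
Result: demo, onboarding, rehearsal, retro, soundcheck.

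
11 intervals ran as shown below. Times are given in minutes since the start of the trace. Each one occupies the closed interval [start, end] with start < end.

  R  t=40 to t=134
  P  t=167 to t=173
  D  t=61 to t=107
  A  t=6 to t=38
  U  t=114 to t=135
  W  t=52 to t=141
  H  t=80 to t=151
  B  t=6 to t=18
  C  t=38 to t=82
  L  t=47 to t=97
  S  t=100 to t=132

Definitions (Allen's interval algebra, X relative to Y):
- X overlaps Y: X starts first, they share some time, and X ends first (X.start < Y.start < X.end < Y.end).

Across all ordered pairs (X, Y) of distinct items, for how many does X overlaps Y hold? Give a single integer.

Checking all 110 ordered pairs for relation 'overlaps'; matching pairs in alphabetical order:
(C, D): C overlaps D ✓
(C, H): C overlaps H ✓
(C, L): C overlaps L ✓
(C, R): C overlaps R ✓
(C, W): C overlaps W ✓
(D, H): D overlaps H ✓
(D, S): D overlaps S ✓
(L, D): L overlaps D ✓
(L, H): L overlaps H ✓
(L, W): L overlaps W ✓
(R, H): R overlaps H ✓
(R, U): R overlaps U ✓
(R, W): R overlaps W ✓
(S, U): S overlaps U ✓
(W, H): W overlaps H ✓
Count: 15.

15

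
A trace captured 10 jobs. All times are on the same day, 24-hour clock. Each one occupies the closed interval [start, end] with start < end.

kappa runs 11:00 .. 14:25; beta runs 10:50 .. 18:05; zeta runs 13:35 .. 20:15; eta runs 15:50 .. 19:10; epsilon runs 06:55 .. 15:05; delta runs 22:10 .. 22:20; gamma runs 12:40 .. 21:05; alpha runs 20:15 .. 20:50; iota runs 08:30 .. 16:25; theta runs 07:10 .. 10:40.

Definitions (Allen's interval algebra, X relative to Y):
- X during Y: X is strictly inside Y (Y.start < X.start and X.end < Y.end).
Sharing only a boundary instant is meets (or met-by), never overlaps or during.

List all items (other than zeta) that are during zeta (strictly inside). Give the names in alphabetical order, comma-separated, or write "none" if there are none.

Target zeta = [13:35, 20:15].
alpha [20:15, 20:50] → met-by → no.
beta [10:50, 18:05] → overlaps → no.
delta [22:10, 22:20] → after → no.
epsilon [06:55, 15:05] → overlaps → no.
eta [15:50, 19:10] → during → yes.
gamma [12:40, 21:05] → contains → no.
iota [08:30, 16:25] → overlaps → no.
kappa [11:00, 14:25] → overlaps → no.
theta [07:10, 10:40] → before → no.
Result: eta.

eta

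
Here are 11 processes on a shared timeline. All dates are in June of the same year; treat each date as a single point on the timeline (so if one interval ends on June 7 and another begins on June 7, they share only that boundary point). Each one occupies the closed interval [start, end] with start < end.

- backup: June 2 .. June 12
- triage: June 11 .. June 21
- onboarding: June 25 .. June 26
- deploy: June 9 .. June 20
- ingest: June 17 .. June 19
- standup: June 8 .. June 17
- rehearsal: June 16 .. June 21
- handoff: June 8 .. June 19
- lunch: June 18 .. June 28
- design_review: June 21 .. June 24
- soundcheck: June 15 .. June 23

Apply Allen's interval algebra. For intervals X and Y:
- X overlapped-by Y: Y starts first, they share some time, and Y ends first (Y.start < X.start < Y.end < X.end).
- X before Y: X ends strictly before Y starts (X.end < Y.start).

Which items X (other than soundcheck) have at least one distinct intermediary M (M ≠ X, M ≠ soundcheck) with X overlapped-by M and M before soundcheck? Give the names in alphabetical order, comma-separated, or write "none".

deploy, handoff, standup, triage

Target soundcheck = [June 15, June 23].
Intermediaries M with M before soundcheck: backup.
Via backup — items with X overlapped-by backup: deploy, handoff, standup, triage.
Union: deploy, handoff, standup, triage.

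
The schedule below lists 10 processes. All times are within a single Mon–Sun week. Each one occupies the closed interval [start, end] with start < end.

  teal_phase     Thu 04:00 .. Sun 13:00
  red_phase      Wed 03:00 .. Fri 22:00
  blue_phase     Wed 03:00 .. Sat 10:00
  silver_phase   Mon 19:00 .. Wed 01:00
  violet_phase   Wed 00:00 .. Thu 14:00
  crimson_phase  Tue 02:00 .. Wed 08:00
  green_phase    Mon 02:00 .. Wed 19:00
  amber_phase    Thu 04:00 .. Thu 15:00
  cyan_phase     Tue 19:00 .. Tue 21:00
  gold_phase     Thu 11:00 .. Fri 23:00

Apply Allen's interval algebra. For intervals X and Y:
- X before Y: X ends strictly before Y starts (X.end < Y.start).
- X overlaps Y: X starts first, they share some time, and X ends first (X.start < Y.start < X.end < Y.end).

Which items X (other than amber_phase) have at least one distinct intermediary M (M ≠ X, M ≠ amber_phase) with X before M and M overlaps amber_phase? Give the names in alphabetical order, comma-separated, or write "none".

cyan_phase

Target amber_phase = [Thu 04:00, Thu 15:00].
Intermediaries M with M overlaps amber_phase: violet_phase.
Via violet_phase — items with X before violet_phase: cyan_phase.
Union: cyan_phase.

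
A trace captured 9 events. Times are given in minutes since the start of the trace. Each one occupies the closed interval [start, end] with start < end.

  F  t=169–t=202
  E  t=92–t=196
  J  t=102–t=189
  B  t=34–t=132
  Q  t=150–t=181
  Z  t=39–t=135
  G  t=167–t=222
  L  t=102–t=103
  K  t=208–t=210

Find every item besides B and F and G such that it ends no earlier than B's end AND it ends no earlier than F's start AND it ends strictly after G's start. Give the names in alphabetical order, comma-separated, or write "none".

E, J, K, Q

Conditions: its end is no earlier than B's end (X.end >= t=132) AND its end is no earlier than F's start (X.end >= t=169) AND its end is strictly after G's start (X.end > t=167).
E: end t=196 >= t=132? ✓; end t=196 >= t=169? ✓; end t=196 > t=167? ✓ → yes.
J: end t=189 >= t=132? ✓; end t=189 >= t=169? ✓; end t=189 > t=167? ✓ → yes.
K: end t=210 >= t=132? ✓; end t=210 >= t=169? ✓; end t=210 > t=167? ✓ → yes.
L: end t=103 >= t=132? ✗; end t=103 >= t=169? ✗; end t=103 > t=167? ✗ → no.
Q: end t=181 >= t=132? ✓; end t=181 >= t=169? ✓; end t=181 > t=167? ✓ → yes.
Z: end t=135 >= t=132? ✓; end t=135 >= t=169? ✗; end t=135 > t=167? ✗ → no.
Result: E, J, K, Q.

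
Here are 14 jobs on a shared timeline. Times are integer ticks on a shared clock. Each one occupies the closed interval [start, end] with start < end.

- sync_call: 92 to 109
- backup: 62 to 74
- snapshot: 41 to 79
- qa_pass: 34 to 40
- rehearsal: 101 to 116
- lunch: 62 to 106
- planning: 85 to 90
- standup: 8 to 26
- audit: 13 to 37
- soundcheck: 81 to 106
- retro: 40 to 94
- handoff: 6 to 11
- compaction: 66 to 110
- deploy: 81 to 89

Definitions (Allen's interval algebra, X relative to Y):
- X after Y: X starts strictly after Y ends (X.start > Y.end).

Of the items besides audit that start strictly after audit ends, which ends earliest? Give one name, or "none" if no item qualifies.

backup

Target audit = [13, 37].
backup [62, 74] → after → candidate.
compaction [66, 110] → after → candidate.
deploy [81, 89] → after → candidate.
handoff [6, 11] → before → excluded.
lunch [62, 106] → after → candidate.
planning [85, 90] → after → candidate.
qa_pass [34, 40] → overlapped-by → excluded.
rehearsal [101, 116] → after → candidate.
retro [40, 94] → after → candidate.
snapshot [41, 79] → after → candidate.
soundcheck [81, 106] → after → candidate.
standup [8, 26] → overlaps → excluded.
sync_call [92, 109] → after → candidate.
Among candidates, earliest end is 74 → backup.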